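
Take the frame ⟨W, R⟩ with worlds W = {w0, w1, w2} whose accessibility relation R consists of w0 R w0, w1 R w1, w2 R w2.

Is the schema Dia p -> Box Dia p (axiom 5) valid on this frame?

Axiom 5 corresponds to the accessibility relation being Euclidean.
Euclidean: yes — any two successors of a common world are R-related.

Yes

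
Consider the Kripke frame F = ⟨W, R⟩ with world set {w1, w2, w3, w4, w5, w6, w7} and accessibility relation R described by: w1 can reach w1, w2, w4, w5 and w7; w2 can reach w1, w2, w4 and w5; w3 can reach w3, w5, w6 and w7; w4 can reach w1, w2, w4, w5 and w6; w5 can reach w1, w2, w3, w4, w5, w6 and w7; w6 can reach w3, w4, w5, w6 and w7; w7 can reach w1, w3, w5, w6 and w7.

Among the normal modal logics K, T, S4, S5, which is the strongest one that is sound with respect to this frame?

Reflexive (axiom T): yes — every world is R-related to itself.
Transitive (axiom 4): no — w1 R w4 and w4 R w6, but not w1 R w6.
Euclidean (axiom 5): no — w1 R w2 and w1 R w7, but not w2 R w7.
So F validates K, T; S4 would additionally require R to be transitive. The strongest is T.

T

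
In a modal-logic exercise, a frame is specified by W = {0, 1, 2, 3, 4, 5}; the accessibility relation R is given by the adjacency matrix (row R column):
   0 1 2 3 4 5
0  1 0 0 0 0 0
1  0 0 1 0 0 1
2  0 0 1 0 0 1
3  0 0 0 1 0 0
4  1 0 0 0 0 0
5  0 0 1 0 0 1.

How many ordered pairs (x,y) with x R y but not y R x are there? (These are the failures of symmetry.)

3

Enumerating: (1,2), (1,5), (4,0).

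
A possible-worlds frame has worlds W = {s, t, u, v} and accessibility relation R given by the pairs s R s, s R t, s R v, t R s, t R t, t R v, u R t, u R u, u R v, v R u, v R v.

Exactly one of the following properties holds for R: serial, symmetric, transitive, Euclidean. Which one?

serial

Serial: yes — every world has a successor (e.g. s R s).
Symmetric: no — s R v but not v R s.
Transitive: no — s R v and v R u, but not s R u.
Euclidean: no — s R v and s R t, but not v R t.
Only serial holds.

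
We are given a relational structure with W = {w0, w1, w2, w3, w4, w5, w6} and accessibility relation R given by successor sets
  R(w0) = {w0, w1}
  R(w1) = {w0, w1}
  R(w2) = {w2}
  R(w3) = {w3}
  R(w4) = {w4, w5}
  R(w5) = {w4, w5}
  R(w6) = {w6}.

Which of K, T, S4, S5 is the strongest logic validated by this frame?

S5

Reflexive (axiom T): yes — every world is R-related to itself.
Transitive (axiom 4): yes — every two-step R-path is closed by a direct edge.
Euclidean (axiom 5): yes — any two successors of a common world are R-related.
So F validates K, T, S4, S5. The strongest is S5.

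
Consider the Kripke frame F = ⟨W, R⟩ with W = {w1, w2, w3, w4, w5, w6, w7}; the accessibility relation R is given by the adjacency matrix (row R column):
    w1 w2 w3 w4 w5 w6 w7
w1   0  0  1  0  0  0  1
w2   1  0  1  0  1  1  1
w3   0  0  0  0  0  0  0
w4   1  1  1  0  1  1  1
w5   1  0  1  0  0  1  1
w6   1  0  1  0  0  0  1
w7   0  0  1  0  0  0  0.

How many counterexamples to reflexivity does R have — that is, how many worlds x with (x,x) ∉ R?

7

Enumerating: w1, w2, w3, w4, w5, w6, w7.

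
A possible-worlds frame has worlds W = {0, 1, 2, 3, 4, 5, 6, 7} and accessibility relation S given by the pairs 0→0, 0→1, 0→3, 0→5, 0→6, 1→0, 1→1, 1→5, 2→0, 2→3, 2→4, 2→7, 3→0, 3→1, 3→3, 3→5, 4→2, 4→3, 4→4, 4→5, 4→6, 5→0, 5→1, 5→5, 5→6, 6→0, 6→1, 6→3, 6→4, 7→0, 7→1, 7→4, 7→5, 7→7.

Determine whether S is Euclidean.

Euclidean: no — 0 S 1 and 0 S 3, but not 1 S 3.

No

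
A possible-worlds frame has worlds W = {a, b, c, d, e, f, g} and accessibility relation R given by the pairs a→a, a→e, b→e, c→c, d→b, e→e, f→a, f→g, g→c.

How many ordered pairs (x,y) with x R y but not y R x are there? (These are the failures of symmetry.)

6

Enumerating: (a,e), (b,e), (d,b), (f,a), (f,g), (g,c).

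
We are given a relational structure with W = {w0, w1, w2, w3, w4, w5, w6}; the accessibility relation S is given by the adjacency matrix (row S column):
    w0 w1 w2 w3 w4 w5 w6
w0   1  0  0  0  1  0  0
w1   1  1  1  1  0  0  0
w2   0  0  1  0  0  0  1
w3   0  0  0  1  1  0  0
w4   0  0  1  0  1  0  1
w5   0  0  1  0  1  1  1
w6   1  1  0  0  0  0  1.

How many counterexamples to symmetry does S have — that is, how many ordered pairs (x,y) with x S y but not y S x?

Enumerating: (w0,w4), (w1,w0), (w1,w2), (w1,w3), (w2,w6), (w3,w4), (w4,w2), (w4,w6), (w5,w2), (w5,w4), (w5,w6), (w6,w0), (w6,w1).

13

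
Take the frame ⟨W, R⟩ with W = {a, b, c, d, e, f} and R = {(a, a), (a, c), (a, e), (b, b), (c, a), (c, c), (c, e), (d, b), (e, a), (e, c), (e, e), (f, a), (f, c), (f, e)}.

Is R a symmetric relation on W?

Symmetric: no — d R b but not b R d.

No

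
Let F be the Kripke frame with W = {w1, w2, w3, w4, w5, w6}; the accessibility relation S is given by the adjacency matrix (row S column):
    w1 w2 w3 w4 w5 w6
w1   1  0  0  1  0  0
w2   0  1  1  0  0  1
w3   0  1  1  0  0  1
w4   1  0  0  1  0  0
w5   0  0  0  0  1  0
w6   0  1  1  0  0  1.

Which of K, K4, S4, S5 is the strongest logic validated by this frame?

Transitive (axiom 4): yes — every two-step S-path is closed by a direct edge.
Reflexive (axiom T): yes — every world is S-related to itself.
Euclidean (axiom 5): yes — any two successors of a common world are S-related.
So F validates K, K4, S4, S5. The strongest is S5.

S5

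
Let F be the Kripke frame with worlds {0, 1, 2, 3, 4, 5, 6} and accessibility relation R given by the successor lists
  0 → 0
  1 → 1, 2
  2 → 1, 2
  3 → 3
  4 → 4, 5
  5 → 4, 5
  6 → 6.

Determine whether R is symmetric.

Yes

Symmetric: yes — every pair in R has its reverse in R.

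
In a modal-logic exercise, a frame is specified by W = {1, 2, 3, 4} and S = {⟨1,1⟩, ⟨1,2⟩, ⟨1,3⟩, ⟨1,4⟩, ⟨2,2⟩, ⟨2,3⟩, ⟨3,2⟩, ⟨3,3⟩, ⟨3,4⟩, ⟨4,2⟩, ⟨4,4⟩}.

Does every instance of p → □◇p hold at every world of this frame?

No

The schema B characterises exactly the symmetric frames.
Symmetric: no — 1 S 2 but not 2 S 1.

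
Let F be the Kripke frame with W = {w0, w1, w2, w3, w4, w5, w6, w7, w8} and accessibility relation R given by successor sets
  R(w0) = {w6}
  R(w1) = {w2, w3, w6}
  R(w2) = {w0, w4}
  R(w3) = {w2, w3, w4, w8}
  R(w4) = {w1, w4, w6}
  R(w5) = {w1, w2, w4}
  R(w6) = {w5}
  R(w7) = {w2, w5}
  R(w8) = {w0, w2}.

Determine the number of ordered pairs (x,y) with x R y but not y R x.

Enumerating: (w0,w6), (w1,w2), (w1,w3), (w1,w6), (w2,w0), (w2,w4), (w3,w2), (w3,w4), (w3,w8), (w4,w1), (w4,w6), (w5,w1), … and 7 more.
Total: 19.

19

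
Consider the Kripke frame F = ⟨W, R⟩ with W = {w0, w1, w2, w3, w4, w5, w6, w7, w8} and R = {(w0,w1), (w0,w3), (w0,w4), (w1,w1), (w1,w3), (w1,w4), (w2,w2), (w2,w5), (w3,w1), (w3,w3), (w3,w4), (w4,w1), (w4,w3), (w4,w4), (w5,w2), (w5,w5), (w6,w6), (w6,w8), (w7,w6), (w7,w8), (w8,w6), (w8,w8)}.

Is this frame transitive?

Transitive: yes — every two-step R-path is closed by a direct edge.

Yes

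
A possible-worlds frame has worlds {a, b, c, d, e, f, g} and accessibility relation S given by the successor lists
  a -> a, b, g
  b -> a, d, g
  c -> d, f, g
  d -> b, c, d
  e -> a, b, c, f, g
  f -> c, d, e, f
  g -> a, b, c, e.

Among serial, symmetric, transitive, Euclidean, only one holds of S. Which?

serial

Serial: yes — every world has a successor (e.g. a S a).
Symmetric: no — e S a but not a S e.
Transitive: no — a S b and b S d, but not a S d.
Euclidean: no — b S a and b S d, but not a S d.
Only serial holds.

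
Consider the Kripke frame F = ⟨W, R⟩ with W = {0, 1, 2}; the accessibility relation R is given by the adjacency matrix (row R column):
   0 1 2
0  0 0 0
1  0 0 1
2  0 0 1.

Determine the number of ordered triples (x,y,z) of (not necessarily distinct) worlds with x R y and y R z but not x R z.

R is transitive; there are no such tuples.

0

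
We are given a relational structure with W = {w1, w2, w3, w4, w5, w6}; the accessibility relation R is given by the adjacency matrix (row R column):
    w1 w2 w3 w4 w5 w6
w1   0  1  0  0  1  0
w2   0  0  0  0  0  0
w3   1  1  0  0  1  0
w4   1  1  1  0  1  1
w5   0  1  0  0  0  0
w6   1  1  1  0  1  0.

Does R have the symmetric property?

No

Symmetric: no — w1 R w2 but not w2 R w1.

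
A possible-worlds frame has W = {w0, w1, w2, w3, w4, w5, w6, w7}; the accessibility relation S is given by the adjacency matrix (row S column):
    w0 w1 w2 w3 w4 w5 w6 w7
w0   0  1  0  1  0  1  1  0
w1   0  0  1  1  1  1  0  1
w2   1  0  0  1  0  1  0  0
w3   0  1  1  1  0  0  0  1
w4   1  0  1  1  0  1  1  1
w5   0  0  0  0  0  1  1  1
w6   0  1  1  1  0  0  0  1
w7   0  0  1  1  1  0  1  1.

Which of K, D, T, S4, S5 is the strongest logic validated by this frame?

Serial (axiom D): yes — every world has a successor (e.g. w0 S w1).
Reflexive (axiom T): no — w0 is not related to itself.
Transitive (axiom 4): no — w0 S w1 and w1 S w2, but not w0 S w2.
Euclidean (axiom 5): no — w0 S w1 and w0 S w6, but not w1 S w6.
So F validates K, D; T would additionally require S to be reflexive. The strongest is D.

D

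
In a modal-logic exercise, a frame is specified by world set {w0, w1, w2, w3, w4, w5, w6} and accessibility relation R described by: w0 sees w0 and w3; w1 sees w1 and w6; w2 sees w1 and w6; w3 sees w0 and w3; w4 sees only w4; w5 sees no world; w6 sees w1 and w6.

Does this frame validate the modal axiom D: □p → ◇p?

No

By correspondence theory, D is valid on a frame iff R is serial.
Serial: no — w5 has no R-successor.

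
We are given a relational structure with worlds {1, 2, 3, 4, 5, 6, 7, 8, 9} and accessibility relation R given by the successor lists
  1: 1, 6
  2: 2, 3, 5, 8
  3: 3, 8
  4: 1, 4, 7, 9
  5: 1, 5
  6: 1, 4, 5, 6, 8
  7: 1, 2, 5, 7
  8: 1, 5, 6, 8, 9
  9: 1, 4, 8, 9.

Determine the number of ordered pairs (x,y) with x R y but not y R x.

Enumerating: (2,3), (2,5), (2,8), (3,8), (4,1), (4,7), (5,1), (6,4), (6,5), (7,1), (7,2), (7,5), (8,1), (8,5), (9,1).

15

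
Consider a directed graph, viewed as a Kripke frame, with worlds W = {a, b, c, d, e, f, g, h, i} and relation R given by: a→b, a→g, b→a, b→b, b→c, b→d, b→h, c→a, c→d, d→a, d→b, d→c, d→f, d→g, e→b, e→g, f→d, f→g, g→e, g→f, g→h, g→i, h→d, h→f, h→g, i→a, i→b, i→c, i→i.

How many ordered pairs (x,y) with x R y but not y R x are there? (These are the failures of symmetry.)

13

Enumerating: (a,g), (b,c), (b,h), (c,a), (d,a), (d,g), (e,b), (g,i), (h,d), (h,f), (i,a), (i,b), (i,c).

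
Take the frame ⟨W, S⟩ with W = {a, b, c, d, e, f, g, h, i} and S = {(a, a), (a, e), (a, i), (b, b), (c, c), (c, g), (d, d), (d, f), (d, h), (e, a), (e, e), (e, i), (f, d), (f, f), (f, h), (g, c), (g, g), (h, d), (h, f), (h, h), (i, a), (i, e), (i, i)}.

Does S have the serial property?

Yes

Serial: yes — every world has a successor (e.g. a S a).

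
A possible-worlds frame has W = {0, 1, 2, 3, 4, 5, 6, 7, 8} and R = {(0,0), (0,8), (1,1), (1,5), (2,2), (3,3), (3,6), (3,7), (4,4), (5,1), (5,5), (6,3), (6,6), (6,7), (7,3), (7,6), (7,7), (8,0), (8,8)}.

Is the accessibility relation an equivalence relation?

Yes

Reflexive: yes — every world is R-related to itself.
Symmetric: yes — every pair in R has its reverse in R.
Transitive: yes — every two-step R-path is closed by a direct edge.
So R is an equivalence relation.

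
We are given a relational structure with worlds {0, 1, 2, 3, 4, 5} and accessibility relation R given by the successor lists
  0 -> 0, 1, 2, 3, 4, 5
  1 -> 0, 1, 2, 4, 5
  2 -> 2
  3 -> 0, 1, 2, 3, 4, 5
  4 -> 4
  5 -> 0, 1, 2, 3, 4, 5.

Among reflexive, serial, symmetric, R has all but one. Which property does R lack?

Reflexive: yes — every world is R-related to itself.
Serial: yes — every world has a successor (e.g. 0 R 0).
Symmetric: no — 0 R 2 but not 2 R 0.
Only symmetric fails.

symmetric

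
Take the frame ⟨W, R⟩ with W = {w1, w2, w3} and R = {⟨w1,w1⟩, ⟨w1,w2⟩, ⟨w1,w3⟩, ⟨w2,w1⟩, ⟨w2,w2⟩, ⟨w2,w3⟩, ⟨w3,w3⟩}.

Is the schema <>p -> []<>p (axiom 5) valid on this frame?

By correspondence theory, 5 is valid on a frame iff R is Euclidean.
Euclidean: no — w1 R w3 and w1 R w2, but not w3 R w2.

No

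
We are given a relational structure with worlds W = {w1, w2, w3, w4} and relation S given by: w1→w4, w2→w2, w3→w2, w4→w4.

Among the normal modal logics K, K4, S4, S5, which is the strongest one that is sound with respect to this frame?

Transitive (axiom 4): yes — every two-step S-path is closed by a direct edge.
Reflexive (axiom T): no — w1 is not related to itself.
Euclidean (axiom 5): yes — any two successors of a common world are S-related.
So F validates K, K4; S4 would additionally require S to be reflexive. The strongest is K4.

K4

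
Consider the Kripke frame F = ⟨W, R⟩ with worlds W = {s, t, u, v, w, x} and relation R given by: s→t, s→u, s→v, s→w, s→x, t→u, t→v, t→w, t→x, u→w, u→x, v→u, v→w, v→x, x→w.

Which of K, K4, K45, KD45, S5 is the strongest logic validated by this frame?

K4

Transitive (axiom 4): yes — every two-step R-path is closed by a direct edge.
Euclidean (axiom 5): no — s R u and s R t, but not u R t.
Serial (axiom D): no — w has no R-successor.
Reflexive (axiom T): no — s is not related to itself.
So F validates K, K4; K45 would additionally require R to be Euclidean. The strongest is K4.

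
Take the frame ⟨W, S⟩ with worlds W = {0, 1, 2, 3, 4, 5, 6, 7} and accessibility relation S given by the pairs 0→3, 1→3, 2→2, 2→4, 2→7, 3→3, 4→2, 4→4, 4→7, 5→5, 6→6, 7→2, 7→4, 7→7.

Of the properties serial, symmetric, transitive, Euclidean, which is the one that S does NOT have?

symmetric

Serial: yes — every world has a successor (e.g. 0 S 3).
Symmetric: no — 0 S 3 but not 3 S 0.
Transitive: yes — every two-step S-path is closed by a direct edge.
Euclidean: yes — any two successors of a common world are S-related.
Only symmetric fails.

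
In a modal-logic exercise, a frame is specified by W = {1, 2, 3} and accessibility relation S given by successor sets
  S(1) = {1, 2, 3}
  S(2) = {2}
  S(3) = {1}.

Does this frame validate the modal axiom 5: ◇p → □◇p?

Axiom 5 corresponds to the accessibility relation being Euclidean.
Euclidean: no — 1 S 2 and 1 S 3, but not 2 S 3.

No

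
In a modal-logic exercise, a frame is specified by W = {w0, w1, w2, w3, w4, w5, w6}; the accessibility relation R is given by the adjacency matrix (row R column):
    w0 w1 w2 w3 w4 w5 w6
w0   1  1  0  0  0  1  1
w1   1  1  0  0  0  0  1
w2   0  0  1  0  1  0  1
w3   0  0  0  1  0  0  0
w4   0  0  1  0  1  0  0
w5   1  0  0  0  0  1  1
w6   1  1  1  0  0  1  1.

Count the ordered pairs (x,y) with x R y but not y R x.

R is symmetric; there are no such tuples.

0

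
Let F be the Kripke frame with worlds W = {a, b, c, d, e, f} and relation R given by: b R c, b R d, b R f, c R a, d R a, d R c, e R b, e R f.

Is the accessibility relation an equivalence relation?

Reflexive: no — a is not related to itself.
Symmetric: no — b R c but not c R b.
Transitive: no — b R c and c R a, but not b R a.
So R is not an equivalence relation.

No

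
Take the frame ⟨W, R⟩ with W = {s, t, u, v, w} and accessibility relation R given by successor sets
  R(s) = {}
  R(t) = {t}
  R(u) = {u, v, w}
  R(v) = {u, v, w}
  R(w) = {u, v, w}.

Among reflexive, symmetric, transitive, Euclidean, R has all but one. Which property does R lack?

Reflexive: no — s is not related to itself.
Symmetric: yes — every pair in R has its reverse in R.
Transitive: yes — every two-step R-path is closed by a direct edge.
Euclidean: yes — any two successors of a common world are R-related.
Only reflexive fails.

reflexive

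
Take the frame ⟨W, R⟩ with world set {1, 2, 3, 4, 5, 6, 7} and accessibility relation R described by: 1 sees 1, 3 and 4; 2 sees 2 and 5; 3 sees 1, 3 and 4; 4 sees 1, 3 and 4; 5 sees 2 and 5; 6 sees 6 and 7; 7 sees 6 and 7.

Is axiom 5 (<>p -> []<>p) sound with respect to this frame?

Yes

Axiom 5 corresponds to the accessibility relation being Euclidean.
Euclidean: yes — any two successors of a common world are R-related.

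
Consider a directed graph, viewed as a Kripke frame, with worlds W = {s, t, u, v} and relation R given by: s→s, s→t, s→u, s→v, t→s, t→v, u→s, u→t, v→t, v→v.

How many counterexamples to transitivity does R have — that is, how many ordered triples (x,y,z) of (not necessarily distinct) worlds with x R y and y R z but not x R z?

Enumerating: (t,s,t), (t,s,u), (t,v,t), (u,s,u), (u,s,v), (u,t,v), (v,t,s).

7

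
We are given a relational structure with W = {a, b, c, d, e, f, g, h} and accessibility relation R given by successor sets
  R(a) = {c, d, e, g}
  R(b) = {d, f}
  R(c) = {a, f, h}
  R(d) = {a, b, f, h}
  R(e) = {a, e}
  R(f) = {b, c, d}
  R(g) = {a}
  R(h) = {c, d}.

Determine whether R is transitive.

Transitive: no — a R c and c R f, but not a R f.

No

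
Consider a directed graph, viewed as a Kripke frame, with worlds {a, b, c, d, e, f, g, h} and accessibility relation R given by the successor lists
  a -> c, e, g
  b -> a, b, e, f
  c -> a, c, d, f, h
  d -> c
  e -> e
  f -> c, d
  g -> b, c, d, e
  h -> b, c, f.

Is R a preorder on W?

No

Reflexive: no — a is not related to itself.
Transitive: no — a R c and c R d, but not a R d.
So R is not a preorder.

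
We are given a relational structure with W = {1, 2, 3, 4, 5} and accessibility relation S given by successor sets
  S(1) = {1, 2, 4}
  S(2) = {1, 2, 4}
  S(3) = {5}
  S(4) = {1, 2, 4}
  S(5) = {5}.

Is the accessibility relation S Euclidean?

Euclidean: yes — any two successors of a common world are S-related.

Yes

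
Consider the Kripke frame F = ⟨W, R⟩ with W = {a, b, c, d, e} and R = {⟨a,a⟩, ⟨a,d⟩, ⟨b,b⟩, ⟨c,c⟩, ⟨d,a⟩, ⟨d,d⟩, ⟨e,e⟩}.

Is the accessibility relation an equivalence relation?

Reflexive: yes — every world is R-related to itself.
Symmetric: yes — every pair in R has its reverse in R.
Transitive: yes — every two-step R-path is closed by a direct edge.
So R is an equivalence relation.

Yes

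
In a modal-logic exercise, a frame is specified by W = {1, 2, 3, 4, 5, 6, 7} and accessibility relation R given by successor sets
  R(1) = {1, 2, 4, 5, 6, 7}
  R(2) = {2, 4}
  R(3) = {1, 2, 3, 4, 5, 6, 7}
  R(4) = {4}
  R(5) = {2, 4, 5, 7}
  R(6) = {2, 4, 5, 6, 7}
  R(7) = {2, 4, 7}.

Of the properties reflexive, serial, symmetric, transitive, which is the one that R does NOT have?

Reflexive: yes — every world is R-related to itself.
Serial: yes — every world has a successor (e.g. 1 R 1).
Symmetric: no — 1 R 2 but not 2 R 1.
Transitive: yes — every two-step R-path is closed by a direct edge.
Only symmetric fails.

symmetric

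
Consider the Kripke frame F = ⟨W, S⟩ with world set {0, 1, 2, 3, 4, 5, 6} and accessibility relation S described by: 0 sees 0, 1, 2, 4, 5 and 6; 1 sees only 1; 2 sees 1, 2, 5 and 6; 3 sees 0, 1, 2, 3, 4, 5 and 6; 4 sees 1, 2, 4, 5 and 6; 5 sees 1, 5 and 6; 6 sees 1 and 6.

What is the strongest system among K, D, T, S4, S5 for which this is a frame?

S4

Serial (axiom D): yes — every world has a successor (e.g. 0 S 0).
Reflexive (axiom T): yes — every world is S-related to itself.
Transitive (axiom 4): yes — every two-step S-path is closed by a direct edge.
Euclidean (axiom 5): no — 0 S 1 and 0 S 2, but not 1 S 2.
So F validates K, D, T, S4; S5 would additionally require S to be Euclidean. The strongest is S4.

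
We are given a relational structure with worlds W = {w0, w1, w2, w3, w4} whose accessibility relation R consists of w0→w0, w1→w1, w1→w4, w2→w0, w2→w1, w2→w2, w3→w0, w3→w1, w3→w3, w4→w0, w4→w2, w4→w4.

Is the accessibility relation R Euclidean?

No

Euclidean: no — w2 R w0 and w2 R w1, but not w0 R w1.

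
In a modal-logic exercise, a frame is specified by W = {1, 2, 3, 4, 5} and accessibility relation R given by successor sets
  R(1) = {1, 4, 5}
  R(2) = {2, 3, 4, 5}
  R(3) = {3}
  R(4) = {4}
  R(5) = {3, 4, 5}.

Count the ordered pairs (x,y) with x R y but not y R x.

Enumerating: (1,4), (1,5), (2,3), (2,4), (2,5), (5,3), (5,4).

7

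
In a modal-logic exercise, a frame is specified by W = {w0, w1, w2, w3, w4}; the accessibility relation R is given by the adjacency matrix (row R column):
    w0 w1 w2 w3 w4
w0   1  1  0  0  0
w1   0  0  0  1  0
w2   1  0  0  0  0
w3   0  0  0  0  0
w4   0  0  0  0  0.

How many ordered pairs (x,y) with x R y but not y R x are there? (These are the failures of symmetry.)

3

Enumerating: (w0,w1), (w1,w3), (w2,w0).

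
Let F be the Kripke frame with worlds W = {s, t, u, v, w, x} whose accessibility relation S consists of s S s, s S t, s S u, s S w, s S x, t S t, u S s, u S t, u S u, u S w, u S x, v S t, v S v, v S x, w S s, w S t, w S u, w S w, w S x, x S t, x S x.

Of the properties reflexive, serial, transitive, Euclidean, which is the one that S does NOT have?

Euclidean

Reflexive: yes — every world is S-related to itself.
Serial: yes — every world has a successor (e.g. s S s).
Transitive: yes — every two-step S-path is closed by a direct edge.
Euclidean: no — s S t and s S u, but not t S u.
Only Euclidean fails.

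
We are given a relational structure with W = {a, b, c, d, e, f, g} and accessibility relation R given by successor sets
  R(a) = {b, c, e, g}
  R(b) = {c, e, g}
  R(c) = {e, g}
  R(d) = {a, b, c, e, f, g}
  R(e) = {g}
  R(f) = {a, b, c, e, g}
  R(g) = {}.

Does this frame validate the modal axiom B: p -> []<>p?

No

Axiom B corresponds to the accessibility relation being symmetric.
Symmetric: no — a R b but not b R a.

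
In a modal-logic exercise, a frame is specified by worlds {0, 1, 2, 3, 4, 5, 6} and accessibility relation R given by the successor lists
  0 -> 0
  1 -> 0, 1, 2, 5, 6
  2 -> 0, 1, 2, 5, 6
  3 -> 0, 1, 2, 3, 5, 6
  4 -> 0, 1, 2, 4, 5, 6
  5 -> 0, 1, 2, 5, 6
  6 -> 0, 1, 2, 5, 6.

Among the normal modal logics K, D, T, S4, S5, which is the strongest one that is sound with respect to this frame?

Serial (axiom D): yes — every world has a successor (e.g. 0 R 0).
Reflexive (axiom T): yes — every world is R-related to itself.
Transitive (axiom 4): yes — every two-step R-path is closed by a direct edge.
Euclidean (axiom 5): no — 1 R 0 and 1 R 2, but not 0 R 2.
So F validates K, D, T, S4; S5 would additionally require R to be Euclidean. The strongest is S4.

S4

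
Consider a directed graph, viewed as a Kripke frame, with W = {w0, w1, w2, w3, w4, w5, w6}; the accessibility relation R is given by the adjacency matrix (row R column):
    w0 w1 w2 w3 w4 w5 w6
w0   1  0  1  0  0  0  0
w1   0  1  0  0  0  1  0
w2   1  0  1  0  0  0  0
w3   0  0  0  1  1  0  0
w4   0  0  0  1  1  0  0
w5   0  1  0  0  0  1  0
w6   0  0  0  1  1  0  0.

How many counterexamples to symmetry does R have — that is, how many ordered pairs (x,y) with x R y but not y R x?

Enumerating: (w6,w3), (w6,w4).

2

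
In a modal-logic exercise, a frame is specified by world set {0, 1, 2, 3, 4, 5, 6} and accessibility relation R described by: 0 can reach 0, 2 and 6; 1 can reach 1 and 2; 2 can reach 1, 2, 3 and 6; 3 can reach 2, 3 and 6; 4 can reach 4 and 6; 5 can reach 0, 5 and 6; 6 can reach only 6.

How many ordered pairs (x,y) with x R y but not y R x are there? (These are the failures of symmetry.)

7

Enumerating: (0,2), (0,6), (2,6), (3,6), (4,6), (5,0), (5,6).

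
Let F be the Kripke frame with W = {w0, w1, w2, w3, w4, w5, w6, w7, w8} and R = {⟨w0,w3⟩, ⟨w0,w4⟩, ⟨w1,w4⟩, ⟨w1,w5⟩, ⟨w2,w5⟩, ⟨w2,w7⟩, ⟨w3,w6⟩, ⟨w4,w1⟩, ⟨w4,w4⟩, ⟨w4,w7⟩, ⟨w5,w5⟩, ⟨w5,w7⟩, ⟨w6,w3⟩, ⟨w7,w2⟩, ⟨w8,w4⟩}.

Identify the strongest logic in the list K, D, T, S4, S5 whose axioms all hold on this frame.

D

Serial (axiom D): yes — every world has a successor (e.g. w0 R w3).
Reflexive (axiom T): no — w0 is not related to itself.
Transitive (axiom 4): no — w0 R w3 and w3 R w6, but not w0 R w6.
Euclidean (axiom 5): no — w0 R w3 and w0 R w4, but not w3 R w4.
So F validates K, D; T would additionally require R to be reflexive. The strongest is D.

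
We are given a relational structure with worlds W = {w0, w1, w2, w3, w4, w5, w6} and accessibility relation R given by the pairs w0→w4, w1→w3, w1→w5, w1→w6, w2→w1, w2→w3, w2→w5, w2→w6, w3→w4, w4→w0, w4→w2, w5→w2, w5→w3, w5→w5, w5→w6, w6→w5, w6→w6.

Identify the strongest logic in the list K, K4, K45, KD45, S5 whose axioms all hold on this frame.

Transitive (axiom 4): no — w0 R w4 and w4 R w2, but not w0 R w2.
Euclidean (axiom 5): no — w1 R w3 and w1 R w5, but not w3 R w5.
Serial (axiom D): yes — every world has a successor (e.g. w0 R w4).
Reflexive (axiom T): no — w0 is not related to itself.
So F validates K; K4 would additionally require R to be transitive. The strongest is K.

K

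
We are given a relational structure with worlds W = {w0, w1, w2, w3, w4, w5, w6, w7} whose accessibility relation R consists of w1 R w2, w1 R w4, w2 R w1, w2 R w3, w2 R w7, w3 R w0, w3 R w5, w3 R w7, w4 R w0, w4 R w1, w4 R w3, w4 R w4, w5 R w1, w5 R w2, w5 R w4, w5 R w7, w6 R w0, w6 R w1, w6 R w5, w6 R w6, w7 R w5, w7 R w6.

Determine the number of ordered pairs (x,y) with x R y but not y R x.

Enumerating: (w2,w3), (w2,w7), (w3,w0), (w3,w5), (w3,w7), (w4,w0), (w4,w3), (w5,w1), (w5,w2), (w5,w4), (w6,w0), (w6,w1), (w6,w5), (w7,w6).

14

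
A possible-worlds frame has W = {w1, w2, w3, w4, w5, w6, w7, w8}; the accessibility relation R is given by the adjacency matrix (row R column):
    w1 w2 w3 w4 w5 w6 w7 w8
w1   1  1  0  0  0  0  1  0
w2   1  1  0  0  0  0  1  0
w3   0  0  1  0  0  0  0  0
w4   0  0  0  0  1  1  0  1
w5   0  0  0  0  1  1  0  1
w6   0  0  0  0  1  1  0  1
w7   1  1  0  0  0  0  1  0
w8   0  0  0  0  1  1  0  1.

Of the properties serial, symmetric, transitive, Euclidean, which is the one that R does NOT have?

Serial: yes — every world has a successor (e.g. w1 R w1).
Symmetric: no — w4 R w5 but not w5 R w4.
Transitive: yes — every two-step R-path is closed by a direct edge.
Euclidean: yes — any two successors of a common world are R-related.
Only symmetric fails.

symmetric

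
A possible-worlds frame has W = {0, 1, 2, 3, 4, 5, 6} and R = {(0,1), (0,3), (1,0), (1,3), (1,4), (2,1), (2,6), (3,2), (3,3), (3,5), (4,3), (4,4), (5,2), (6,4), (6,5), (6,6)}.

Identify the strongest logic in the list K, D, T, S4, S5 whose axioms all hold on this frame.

Serial (axiom D): yes — every world has a successor (e.g. 0 R 1).
Reflexive (axiom T): no — 0 is not related to itself.
Transitive (axiom 4): no — 0 R 1 and 1 R 4, but not 0 R 4.
Euclidean (axiom 5): no — 0 R 3 and 0 R 1, but not 3 R 1.
So F validates K, D; T would additionally require R to be reflexive. The strongest is D.

D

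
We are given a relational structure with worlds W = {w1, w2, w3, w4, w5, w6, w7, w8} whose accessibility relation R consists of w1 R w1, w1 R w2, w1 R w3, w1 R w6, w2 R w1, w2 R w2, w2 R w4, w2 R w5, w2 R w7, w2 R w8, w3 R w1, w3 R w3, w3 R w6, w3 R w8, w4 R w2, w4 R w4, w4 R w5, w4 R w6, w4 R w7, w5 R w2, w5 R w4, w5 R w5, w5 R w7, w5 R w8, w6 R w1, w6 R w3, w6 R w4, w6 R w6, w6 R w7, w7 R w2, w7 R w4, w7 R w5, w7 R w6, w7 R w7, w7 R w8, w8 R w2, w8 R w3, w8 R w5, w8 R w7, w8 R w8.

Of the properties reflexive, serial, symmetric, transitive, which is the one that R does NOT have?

transitive

Reflexive: yes — every world is R-related to itself.
Serial: yes — every world has a successor (e.g. w1 R w1).
Symmetric: yes — every pair in R has its reverse in R.
Transitive: no — w1 R w2 and w2 R w4, but not w1 R w4.
Only transitive fails.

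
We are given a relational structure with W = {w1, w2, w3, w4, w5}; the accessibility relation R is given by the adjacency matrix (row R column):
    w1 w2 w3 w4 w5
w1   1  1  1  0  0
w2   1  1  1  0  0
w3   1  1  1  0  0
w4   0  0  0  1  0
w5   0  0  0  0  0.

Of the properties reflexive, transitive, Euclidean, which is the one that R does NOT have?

Reflexive: no — w5 is not related to itself.
Transitive: yes — every two-step R-path is closed by a direct edge.
Euclidean: yes — any two successors of a common world are R-related.
Only reflexive fails.

reflexive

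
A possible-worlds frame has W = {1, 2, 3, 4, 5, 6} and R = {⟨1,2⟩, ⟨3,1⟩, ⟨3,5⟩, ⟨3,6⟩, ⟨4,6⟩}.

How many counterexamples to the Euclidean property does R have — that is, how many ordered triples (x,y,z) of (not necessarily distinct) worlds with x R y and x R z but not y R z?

Enumerating: (1,2,2), (3,1,1), (3,1,5), (3,1,6), (3,5,1), (3,5,5), (3,5,6), (3,6,1), (3,6,5), (3,6,6), (4,6,6).

11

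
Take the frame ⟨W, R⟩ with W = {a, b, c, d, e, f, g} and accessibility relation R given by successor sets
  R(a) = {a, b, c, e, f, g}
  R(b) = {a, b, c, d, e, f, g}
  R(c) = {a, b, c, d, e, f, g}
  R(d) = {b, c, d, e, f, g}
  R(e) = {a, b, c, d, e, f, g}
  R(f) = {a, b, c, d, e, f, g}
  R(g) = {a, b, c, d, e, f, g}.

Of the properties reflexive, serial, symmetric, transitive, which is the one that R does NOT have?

Reflexive: yes — every world is R-related to itself.
Serial: yes — every world has a successor (e.g. a R a).
Symmetric: yes — every pair in R has its reverse in R.
Transitive: no — a R b and b R d, but not a R d.
Only transitive fails.

transitive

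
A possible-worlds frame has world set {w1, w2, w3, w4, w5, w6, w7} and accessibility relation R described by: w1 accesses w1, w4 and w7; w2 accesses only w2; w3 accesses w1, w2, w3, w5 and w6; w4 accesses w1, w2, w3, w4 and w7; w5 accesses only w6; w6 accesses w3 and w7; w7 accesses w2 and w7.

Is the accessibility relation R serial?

Serial: yes — every world has a successor (e.g. w1 R w1).

Yes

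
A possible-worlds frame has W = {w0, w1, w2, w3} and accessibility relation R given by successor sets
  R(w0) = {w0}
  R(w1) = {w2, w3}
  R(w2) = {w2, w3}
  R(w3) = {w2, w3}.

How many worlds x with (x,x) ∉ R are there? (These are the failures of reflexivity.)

1

Enumerating: w1.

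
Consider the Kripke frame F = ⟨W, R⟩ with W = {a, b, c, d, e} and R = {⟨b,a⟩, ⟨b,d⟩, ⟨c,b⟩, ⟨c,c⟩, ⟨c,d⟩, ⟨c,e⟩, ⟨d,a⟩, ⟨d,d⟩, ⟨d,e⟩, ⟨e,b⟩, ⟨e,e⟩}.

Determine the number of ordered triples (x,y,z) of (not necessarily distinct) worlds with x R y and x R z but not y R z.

Enumerating: (b,a,a), (b,a,d), (c,b,b), (c,b,c), (c,b,e), (c,d,b), (c,d,c), (c,e,c), (c,e,d), (d,a,a), (d,a,d), (d,a,e), (d,e,a), (d,e,d), (e,b,b), (e,b,e).

16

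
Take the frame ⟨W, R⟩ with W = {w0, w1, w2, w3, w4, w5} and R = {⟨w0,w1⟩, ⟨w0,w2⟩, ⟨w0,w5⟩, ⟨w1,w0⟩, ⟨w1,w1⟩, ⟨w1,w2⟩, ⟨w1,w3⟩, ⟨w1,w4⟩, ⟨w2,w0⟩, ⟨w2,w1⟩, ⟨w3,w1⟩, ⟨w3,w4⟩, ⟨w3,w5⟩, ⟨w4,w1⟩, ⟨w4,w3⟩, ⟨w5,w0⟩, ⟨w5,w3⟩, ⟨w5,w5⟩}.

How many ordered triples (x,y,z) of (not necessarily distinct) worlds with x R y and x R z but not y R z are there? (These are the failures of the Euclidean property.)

Enumerating: (w0,w1,w5), (w0,w2,w2), (w0,w2,w5), (w0,w5,w1), (w0,w5,w2), (w1,w0,w0), (w1,w0,w3), (w1,w0,w4), (w1,w2,w2), (w1,w2,w3), (w1,w2,w4), (w1,w3,w0), … and 16 more.
Total: 28.

28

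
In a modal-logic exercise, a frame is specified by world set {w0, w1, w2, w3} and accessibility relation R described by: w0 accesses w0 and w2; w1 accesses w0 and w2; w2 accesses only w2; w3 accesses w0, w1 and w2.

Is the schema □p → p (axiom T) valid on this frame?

No

By correspondence theory, T is valid on a frame iff R is reflexive.
Reflexive: no — w1 is not related to itself.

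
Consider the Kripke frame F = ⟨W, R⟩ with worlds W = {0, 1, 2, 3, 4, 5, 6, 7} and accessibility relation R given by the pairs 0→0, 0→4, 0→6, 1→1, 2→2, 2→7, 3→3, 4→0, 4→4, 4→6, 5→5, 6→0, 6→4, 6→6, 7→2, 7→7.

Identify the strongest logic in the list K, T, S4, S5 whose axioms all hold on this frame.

Reflexive (axiom T): yes — every world is R-related to itself.
Transitive (axiom 4): yes — every two-step R-path is closed by a direct edge.
Euclidean (axiom 5): yes — any two successors of a common world are R-related.
So F validates K, T, S4, S5. The strongest is S5.

S5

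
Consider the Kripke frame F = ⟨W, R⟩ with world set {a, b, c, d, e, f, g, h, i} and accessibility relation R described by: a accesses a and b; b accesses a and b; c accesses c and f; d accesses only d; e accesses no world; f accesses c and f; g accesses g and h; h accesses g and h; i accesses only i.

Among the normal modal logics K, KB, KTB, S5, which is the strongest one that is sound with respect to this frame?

Symmetric (axiom B): yes — every pair in R has its reverse in R.
Reflexive (axiom T): no — e is not related to itself.
Euclidean (axiom 5): yes — any two successors of a common world are R-related.
So F validates K, KB; KTB would additionally require R to be reflexive. The strongest is KB.

KB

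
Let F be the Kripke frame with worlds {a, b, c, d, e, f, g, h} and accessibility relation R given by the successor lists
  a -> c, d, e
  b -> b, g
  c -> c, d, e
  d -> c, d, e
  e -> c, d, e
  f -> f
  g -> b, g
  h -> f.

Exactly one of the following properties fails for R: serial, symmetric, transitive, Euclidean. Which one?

Serial: yes — every world has a successor (e.g. a R c).
Symmetric: no — a R c but not c R a.
Transitive: yes — every two-step R-path is closed by a direct edge.
Euclidean: yes — any two successors of a common world are R-related.
Only symmetric fails.

symmetric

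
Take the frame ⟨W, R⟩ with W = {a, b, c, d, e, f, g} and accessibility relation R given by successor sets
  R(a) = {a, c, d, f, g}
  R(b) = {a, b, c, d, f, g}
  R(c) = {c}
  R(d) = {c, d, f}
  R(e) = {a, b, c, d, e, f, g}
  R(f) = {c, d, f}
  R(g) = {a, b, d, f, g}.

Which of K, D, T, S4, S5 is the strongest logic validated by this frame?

T

Serial (axiom D): yes — every world has a successor (e.g. a R a).
Reflexive (axiom T): yes — every world is R-related to itself.
Transitive (axiom 4): no — a R g and g R b, but not a R b.
Euclidean (axiom 5): no — a R c and a R d, but not c R d.
So F validates K, D, T; S4 would additionally require R to be transitive. The strongest is T.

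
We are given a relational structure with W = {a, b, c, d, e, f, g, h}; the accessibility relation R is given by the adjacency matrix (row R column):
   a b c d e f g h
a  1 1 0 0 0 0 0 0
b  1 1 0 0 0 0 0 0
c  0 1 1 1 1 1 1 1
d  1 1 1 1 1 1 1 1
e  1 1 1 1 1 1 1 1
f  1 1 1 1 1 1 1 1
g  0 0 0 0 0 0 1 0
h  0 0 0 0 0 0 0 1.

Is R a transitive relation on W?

Transitive: no — c R b and b R a, but not c R a.

No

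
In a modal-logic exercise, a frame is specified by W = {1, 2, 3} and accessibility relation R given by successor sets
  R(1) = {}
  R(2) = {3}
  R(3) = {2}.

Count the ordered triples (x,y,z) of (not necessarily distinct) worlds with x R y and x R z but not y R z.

Enumerating: (2,3,3), (3,2,2).

2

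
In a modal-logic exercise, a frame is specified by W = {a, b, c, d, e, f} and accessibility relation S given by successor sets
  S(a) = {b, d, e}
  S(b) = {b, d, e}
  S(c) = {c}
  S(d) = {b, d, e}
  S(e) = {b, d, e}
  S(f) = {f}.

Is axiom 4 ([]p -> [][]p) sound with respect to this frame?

Axiom 4 corresponds to the accessibility relation being transitive.
Transitive: yes — every two-step S-path is closed by a direct edge.

Yes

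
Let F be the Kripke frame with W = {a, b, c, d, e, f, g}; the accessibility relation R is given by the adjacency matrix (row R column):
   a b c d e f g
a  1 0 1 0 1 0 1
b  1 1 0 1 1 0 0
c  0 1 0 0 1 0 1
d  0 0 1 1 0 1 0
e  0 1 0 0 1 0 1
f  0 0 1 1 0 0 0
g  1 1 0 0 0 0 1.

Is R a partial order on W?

No

Reflexive: no — c is not related to itself.
Transitive: no — a R c and c R b, but not a R b.
Antisymmetric: no — a R g and g R a with a ≠ g.
So R is not a partial order.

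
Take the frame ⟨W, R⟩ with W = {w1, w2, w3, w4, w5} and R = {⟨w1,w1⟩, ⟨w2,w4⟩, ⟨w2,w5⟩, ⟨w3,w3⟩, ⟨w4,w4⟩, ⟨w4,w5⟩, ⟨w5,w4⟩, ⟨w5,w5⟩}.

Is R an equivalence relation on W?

No

Reflexive: no — w2 is not related to itself.
Symmetric: no — w2 R w4 but not w4 R w2.
Transitive: yes — every two-step R-path is closed by a direct edge.
So R is not an equivalence relation.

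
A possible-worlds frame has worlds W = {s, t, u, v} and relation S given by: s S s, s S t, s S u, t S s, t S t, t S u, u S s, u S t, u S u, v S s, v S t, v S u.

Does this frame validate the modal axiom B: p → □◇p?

The schema B characterises exactly the symmetric frames.
Symmetric: no — v S s but not s S v.

No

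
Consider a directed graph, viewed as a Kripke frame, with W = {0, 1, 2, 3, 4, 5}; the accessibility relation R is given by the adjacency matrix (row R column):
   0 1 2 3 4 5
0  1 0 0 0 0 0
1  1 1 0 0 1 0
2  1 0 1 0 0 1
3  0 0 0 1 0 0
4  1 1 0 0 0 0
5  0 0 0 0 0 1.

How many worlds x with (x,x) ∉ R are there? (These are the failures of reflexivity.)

Enumerating: 4.

1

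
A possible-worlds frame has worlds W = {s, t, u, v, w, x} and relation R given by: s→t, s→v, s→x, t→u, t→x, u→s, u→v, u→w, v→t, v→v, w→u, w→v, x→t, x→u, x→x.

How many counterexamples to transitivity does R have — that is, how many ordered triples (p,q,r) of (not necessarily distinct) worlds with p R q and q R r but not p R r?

Enumerating: (s,t,u), (s,x,u), (t,u,s), (t,u,v), (t,u,w), (t,x,t), (u,s,t), (u,s,x), (u,v,t), (u,w,u), (v,t,u), (v,t,x), (w,u,s), (w,u,w), (w,v,t), (x,u,s), (x,u,v), (x,u,w).

18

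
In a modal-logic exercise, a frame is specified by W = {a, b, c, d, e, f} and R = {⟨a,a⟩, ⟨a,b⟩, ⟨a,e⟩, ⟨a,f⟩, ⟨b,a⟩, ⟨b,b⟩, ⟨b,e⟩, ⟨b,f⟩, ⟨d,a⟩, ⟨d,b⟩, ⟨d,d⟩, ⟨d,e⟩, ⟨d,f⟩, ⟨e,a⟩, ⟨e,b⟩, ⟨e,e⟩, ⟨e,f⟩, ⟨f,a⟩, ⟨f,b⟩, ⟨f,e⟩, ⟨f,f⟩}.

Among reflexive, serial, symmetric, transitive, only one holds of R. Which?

Reflexive: no — c is not related to itself.
Serial: no — c has no R-successor.
Symmetric: no — d R a but not a R d.
Transitive: yes — every two-step R-path is closed by a direct edge.
Only transitive holds.

transitive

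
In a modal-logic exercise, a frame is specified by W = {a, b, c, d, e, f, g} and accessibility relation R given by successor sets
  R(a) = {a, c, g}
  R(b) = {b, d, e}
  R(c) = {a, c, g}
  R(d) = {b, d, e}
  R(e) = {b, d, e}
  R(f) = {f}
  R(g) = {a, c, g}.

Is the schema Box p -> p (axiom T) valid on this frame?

Yes

Axiom T corresponds to the accessibility relation being reflexive.
Reflexive: yes — every world is R-related to itself.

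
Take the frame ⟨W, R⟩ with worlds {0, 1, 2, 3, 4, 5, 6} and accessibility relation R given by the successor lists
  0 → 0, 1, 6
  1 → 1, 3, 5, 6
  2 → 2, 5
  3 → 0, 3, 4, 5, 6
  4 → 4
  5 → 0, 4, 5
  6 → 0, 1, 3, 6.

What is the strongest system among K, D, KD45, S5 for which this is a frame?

D

Serial (axiom D): yes — every world has a successor (e.g. 0 R 0).
Euclidean (axiom 5): no — 1 R 5 and 1 R 3, but not 5 R 3.
Transitive (axiom 4): no — 0 R 1 and 1 R 3, but not 0 R 3.
Reflexive (axiom T): yes — every world is R-related to itself.
So F validates K, D; KD45 would additionally require R to be Euclidean and transitive. The strongest is D.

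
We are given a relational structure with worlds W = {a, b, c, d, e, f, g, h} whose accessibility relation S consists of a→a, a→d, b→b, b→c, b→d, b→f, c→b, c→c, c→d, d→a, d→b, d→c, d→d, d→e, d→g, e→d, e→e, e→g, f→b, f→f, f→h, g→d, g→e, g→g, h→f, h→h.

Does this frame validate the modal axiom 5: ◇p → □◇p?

Axiom 5 corresponds to the accessibility relation being Euclidean.
Euclidean: no — b S c and b S f, but not c S f.

No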